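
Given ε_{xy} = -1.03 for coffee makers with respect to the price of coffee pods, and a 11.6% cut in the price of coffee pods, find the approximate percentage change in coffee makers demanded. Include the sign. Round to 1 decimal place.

11.9%

%ΔQ ≈ ε × %ΔP of coffee pods = -1.03 × (-11.6%) = 11.9%.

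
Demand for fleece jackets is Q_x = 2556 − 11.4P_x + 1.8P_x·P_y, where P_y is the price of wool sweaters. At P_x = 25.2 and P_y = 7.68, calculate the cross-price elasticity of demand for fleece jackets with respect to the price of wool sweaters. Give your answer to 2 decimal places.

At P_x = 25.2 and P_y = 7.68: Q_x = 2617.085.
∂Q_x/∂P_y = 1.8P_x = 1.8(25.2) = 45.3600.
ε = (∂Q_x/∂P_y)(P_y/Q_x) = 45.3600 × (7.68/2617.085) ≈ 0.13.
ε > 0: substitutes.

0.13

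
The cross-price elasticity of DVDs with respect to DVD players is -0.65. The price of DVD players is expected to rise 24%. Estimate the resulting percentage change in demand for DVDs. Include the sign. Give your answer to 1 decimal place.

-15.6%

%ΔQ ≈ ε × %ΔP of DVD players = -0.65 × (24%) = -15.6%.
Demand for DVDs falls by about 15.6%.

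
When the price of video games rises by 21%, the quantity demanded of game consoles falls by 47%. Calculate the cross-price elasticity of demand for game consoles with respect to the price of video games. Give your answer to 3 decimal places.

-2.238

ε = (%ΔQ of game consoles) / (%ΔP of video games) = (-47%) / (21%) ≈ -2.238.
Negative cross-price elasticity: complements.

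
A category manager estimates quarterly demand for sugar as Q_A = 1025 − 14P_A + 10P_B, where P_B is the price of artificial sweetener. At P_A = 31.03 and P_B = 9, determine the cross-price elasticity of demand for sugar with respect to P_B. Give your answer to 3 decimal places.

At P_A = 31.03 and P_B = 9: Q_A = 680.58.
∂Q_A/∂P_B = 10.
ε = (∂Q_A/∂P_B)(P_B/Q_A) = 10 × (9/680.58) ≈ 0.132.
Since ε > 0, sugar and artificial sweetener are substitutes.

0.132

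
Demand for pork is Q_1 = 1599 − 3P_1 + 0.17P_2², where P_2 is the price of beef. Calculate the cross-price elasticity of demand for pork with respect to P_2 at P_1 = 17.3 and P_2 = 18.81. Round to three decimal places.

0.075

At P_1 = 17.3 and P_2 = 18.81: Q_1 = 1607.249.
∂Q_1/∂P_2 = 0.34P_2 = 0.34(18.81) = 6.3954.
ε = (∂Q_1/∂P_2)(P_2/Q_1) = 6.3954 × (18.81/1607.249) ≈ 0.075.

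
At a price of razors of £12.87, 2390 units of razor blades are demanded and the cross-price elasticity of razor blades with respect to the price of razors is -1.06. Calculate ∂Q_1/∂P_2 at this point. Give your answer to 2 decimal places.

-196.85

ε = (∂Q_1/∂P_2)·(P_2/Q_1) ⇒ ∂Q_1/∂P_2 = ε·Q_1/P_2 = -1.06 × 2390/12.87 ≈ -196.85.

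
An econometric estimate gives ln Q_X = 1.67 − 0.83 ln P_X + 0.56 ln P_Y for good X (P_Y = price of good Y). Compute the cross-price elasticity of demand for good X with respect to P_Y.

0.56

In a log-linear (constant-elasticity) demand function, the coefficient on ln P_Y is the cross-price elasticity.
ε = 0.56. Positive, so good X and good Y are substitutes.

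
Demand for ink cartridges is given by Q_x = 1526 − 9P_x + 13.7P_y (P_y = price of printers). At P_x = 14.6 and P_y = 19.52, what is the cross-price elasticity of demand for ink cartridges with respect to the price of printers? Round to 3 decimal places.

At P_x = 14.6 and P_y = 19.52: Q_x = 1662.024.
∂Q_x/∂P_y = 13.7.
ε = (∂Q_x/∂P_y)(P_y/Q_x) = 13.7 × (19.52/1662.024) ≈ 0.161.
Since ε > 0, ink cartridges and printers are substitutes.

0.161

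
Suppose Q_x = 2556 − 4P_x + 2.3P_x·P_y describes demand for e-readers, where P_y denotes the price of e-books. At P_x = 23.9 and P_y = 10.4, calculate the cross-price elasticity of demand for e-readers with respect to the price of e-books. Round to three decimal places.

At P_x = 23.9 and P_y = 10.4: Q_x = 3032.088.
∂Q_x/∂P_y = 2.3P_x = 2.3(23.9) = 54.9700.
ε = (∂Q_x/∂P_y)(P_y/Q_x) = 54.9700 × (10.4/3032.088) ≈ 0.189.

0.189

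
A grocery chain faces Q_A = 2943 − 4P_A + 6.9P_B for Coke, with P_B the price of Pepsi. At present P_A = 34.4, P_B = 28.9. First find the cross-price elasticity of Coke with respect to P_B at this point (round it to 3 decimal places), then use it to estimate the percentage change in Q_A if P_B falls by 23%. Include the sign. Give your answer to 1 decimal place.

At P_A = 34.4, P_B = 28.9: Q_A = 3004.81.
∂Q_A/∂P_B = 6.9.
ε = (∂Q_A/∂P_B)(P_B/Q_A) = 6.9000 × 28.9/3004.81 ≈ 0.066.
%ΔQ_A ≈ ε × %ΔP_B = 0.066 × (-23%) = -1.5%.

-1.5%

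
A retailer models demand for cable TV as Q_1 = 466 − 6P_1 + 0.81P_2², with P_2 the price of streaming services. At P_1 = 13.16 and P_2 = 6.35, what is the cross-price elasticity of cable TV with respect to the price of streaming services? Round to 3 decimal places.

0.156

At P_1 = 13.16 and P_2 = 6.35: Q_1 = 419.701.
∂Q_1/∂P_2 = 1.62P_2 = 1.62(6.35) = 10.2870.
ε = (∂Q_1/∂P_2)(P_2/Q_1) = 10.2870 × (6.35/419.701) ≈ 0.156.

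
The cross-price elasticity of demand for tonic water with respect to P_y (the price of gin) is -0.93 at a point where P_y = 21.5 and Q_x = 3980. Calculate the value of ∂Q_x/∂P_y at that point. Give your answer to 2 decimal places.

ε = (∂Q_x/∂P_y)·(P_y/Q_x) ⇒ ∂Q_x/∂P_y = ε·Q_x/P_y = -0.93 × 3980/21.5 ≈ -172.16.

-172.16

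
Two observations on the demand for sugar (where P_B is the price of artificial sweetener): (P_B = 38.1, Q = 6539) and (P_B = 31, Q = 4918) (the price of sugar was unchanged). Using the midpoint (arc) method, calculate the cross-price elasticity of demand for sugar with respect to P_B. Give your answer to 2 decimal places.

ΔQ_A = 4918 − 6539 = -1621; ΔP_B = 31 − 38.1 = -7.1.
Midpoints: Q̄_A = 5728.5, P̄_B = 34.55.
ε = (ΔQ_A/Q̄_A)/(ΔP_B/P̄_B) = (-1621/5728.5)/(-7.1/34.55) ≈ 1.38.

1.38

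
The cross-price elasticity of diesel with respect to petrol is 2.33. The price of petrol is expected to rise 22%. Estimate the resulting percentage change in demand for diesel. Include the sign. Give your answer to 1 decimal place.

51.3%

%ΔQ ≈ ε × %ΔP of petrol = 2.33 × (22%) = 51.3%.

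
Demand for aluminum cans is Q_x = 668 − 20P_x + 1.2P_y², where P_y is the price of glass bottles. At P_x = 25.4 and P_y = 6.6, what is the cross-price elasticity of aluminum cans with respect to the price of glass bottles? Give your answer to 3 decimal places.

At P_x = 25.4 and P_y = 6.6: Q_x = 212.272.
∂Q_x/∂P_y = 2.4P_y = 2.4(6.6) = 15.8400.
ε = (∂Q_x/∂P_y)(P_y/Q_x) = 15.8400 × (6.6/212.272) ≈ 0.493.

0.493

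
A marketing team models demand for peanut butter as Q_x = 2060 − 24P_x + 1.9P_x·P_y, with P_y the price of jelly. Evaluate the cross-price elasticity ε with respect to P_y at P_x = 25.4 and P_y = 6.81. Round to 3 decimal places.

0.185

At P_x = 25.4 and P_y = 6.81: Q_x = 1779.051.
∂Q_x/∂P_y = 1.9P_x = 1.9(25.4) = 48.2600.
ε = (∂Q_x/∂P_y)(P_y/Q_x) = 48.2600 × (6.81/1779.051) ≈ 0.185.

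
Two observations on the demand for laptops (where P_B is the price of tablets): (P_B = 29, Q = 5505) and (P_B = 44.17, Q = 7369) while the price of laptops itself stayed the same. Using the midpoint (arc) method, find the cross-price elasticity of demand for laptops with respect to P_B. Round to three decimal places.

ΔQ_A = 7369 − 5505 = 1864; ΔP_B = 44.17 − 29 = 15.17.
Midpoints: Q̄_A = 6437.0, P̄_B = 36.59.
ε = (ΔQ_A/Q̄_A)/(ΔP_B/P̄_B) = (1864/6437.0)/(15.17/36.59) ≈ 0.698.
ε > 0: laptops and tablets are substitutes.

0.698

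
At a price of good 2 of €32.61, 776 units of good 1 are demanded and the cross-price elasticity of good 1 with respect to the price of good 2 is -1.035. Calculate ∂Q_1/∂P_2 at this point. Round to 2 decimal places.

ε = (∂Q_1/∂P_2)·(P_2/Q_1) ⇒ ∂Q_1/∂P_2 = ε·Q_1/P_2 = -1.035 × 776/32.61 ≈ -24.63.

-24.63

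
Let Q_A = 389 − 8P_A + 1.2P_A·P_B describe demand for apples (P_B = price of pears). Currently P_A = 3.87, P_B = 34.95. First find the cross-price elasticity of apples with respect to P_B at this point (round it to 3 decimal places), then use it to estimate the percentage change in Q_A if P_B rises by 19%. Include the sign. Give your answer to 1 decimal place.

5.9%

At P_A = 3.87, P_B = 34.95: Q_A = 520.348.
∂Q_A/∂P_B = 1.2P_A = 4.6440.
ε = (∂Q_A/∂P_B)(P_B/Q_A) = 4.6440 × 34.95/520.348 ≈ 0.312.
%ΔQ_A ≈ ε × %ΔP_B = 0.312 × (19%) = 5.9%.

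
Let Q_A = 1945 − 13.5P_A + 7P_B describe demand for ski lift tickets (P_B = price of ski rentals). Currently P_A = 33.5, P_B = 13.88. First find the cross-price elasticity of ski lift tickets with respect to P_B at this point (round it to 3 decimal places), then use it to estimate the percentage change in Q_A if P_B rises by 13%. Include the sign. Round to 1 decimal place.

At P_A = 33.5, P_B = 13.88: Q_A = 1589.91.
∂Q_A/∂P_B = 7.
ε = (∂Q_A/∂P_B)(P_B/Q_A) = 7.0000 × 13.88/1589.91 ≈ 0.061.
%ΔQ_A ≈ ε × %ΔP_B = 0.061 × (13%) = 0.8%.

0.8%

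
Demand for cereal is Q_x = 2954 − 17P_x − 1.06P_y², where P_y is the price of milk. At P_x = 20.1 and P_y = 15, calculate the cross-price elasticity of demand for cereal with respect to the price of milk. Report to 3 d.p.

At P_x = 20.1 and P_y = 15: Q_x = 2373.8.
∂Q_x/∂P_y = -2.12P_y = -2.12(15) = -31.8000.
ε = (∂Q_x/∂P_y)(P_y/Q_x) = -31.8000 × (15/2373.8) ≈ -0.201.
ε < 0: complements.

-0.201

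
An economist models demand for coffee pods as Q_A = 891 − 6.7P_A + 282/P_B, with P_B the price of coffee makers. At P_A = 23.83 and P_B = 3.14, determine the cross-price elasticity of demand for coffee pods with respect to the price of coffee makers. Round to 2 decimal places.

-0.11

At P_A = 23.83 and P_B = 3.14: Q_A = 821.148.
∂Q_A/∂P_B = −282/P_B² = -28.6016.
ε = (∂Q_A/∂P_B)(P_B/Q_A) = -28.6016 × (3.14/821.148) ≈ -0.11.
ε < 0: complements.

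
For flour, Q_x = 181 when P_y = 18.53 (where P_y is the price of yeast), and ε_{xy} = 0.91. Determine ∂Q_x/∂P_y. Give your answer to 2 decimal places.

ε = (∂Q_x/∂P_y)·(P_y/Q_x) ⇒ ∂Q_x/∂P_y = ε·Q_x/P_y = 0.91 × 181/18.53 ≈ 8.89.

8.89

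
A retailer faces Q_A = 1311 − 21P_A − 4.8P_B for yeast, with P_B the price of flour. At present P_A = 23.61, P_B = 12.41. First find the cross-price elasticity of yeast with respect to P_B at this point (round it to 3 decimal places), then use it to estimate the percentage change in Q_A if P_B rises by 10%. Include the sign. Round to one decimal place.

-0.8%

At P_A = 23.61, P_B = 12.41: Q_A = 755.622.
∂Q_A/∂P_B = -4.8.
ε = (∂Q_A/∂P_B)(P_B/Q_A) = -4.8000 × 12.41/755.622 ≈ -0.079.
%ΔQ_A ≈ ε × %ΔP_B = -0.079 × (10%) = -0.8%.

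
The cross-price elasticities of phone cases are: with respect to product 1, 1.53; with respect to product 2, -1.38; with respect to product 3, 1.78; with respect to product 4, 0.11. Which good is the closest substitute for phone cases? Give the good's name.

product 3

Substitutes have ε > 0. Among the positive values, 1.78 (product 3) is largest.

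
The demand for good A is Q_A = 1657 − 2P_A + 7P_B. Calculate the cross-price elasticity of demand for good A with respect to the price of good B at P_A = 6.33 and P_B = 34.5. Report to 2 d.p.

At P_A = 6.33 and P_B = 34.5: Q_A = 1885.84.
∂Q_A/∂P_B = 7.
ε = (∂Q_A/∂P_B)(P_B/Q_A) = 7 × (34.5/1885.84) ≈ 0.13.

0.13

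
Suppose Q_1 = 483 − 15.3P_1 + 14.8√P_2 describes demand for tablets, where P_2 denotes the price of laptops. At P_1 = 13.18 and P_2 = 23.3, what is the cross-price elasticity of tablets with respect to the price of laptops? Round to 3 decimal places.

At P_1 = 13.18 and P_2 = 23.3: Q_1 = 352.786.
∂Q_1/∂P_2 = 14.8/(2√P_2) = 14.8/(2√23.3) = 1.5330.
ε = (∂Q_1/∂P_2)(P_2/Q_1) = 1.5330 × (23.3/352.786) ≈ 0.101.

0.101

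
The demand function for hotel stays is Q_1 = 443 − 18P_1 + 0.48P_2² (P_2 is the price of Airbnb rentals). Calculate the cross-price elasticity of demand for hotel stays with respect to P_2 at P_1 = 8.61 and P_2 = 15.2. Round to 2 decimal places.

At P_1 = 8.61 and P_2 = 15.2: Q_1 = 398.919.
∂Q_1/∂P_2 = 0.96P_2 = 0.96(15.2) = 14.5920.
ε = (∂Q_1/∂P_2)(P_2/Q_1) = 14.5920 × (15.2/398.919) ≈ 0.56.

0.56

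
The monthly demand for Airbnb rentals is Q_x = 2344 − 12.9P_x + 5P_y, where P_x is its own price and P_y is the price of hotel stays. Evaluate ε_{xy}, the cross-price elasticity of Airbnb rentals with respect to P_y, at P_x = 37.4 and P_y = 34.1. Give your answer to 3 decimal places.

At P_x = 37.4 and P_y = 34.1: Q_x = 2032.04.
∂Q_x/∂P_y = 5.
ε = (∂Q_x/∂P_y)(P_y/Q_x) = 5 × (34.1/2032.04) ≈ 0.084.

0.084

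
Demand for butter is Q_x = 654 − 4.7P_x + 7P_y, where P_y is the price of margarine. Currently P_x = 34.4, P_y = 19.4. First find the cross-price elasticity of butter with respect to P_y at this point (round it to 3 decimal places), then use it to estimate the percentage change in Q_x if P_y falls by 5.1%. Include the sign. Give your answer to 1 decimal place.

At P_x = 34.4, P_y = 19.4: Q_x = 628.12.
∂Q_x/∂P_y = 7.
ε = (∂Q_x/∂P_y)(P_y/Q_x) = 7.0000 × 19.4/628.12 ≈ 0.216.
%ΔQ_x ≈ ε × %ΔP_y = 0.216 × (-5.1%) = -1.1%.

-1.1%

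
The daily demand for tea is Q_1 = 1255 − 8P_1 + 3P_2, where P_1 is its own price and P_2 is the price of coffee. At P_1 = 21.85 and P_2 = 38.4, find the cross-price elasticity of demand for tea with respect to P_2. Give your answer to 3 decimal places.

0.096

At P_1 = 21.85 and P_2 = 38.4: Q_1 = 1195.4.
∂Q_1/∂P_2 = 3.
ε = (∂Q_1/∂P_2)(P_2/Q_1) = 3 × (38.4/1195.4) ≈ 0.096.
Since ε > 0, tea and coffee are substitutes.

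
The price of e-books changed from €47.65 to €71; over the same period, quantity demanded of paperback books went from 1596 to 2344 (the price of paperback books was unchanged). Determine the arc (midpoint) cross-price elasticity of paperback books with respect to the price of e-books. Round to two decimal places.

ΔQ_A = 2344 − 1596 = 748; ΔP_B = 71 − 47.65 = 23.35.
Midpoints: Q̄_A = 1970.0, P̄_B = 59.33.
ε = (ΔQ_A/Q̄_A)/(ΔP_B/P̄_B) = (748/1970.0)/(23.35/59.33) ≈ 0.96.

0.96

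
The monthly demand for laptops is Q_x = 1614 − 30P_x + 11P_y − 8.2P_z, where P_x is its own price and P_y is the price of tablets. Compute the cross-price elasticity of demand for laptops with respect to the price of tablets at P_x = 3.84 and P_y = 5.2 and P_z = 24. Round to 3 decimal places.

0.042

At P_x = 3.84 and P_y = 5.2 and P_z = 24: Q_x = 1359.2.
∂Q_x/∂P_y = 11.
ε = (∂Q_x/∂P_y)(P_y/Q_x) = 11 × (5.2/1359.2) ≈ 0.042.
Since ε > 0, laptops and tablets are substitutes.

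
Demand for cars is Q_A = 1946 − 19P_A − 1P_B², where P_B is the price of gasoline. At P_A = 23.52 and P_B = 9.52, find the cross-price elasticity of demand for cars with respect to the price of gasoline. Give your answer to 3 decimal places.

At P_A = 23.52 and P_B = 9.52: Q_A = 1408.490.
∂Q_A/∂P_B = -2P_B = -2(9.52) = -19.0400.
ε = (∂Q_A/∂P_B)(P_B/Q_A) = -19.0400 × (9.52/1408.490) ≈ -0.129.

-0.129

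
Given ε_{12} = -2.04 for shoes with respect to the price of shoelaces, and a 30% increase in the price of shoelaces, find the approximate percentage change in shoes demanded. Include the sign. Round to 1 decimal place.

-61.2%

%ΔQ ≈ ε × %ΔP of shoelaces = -2.04 × (30%) = -61.2%.
Demand for shoes falls by about 61.2%.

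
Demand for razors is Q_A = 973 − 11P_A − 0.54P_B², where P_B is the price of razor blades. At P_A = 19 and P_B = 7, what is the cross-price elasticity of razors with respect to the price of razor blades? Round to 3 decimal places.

-0.072

At P_A = 19 and P_B = 7: Q_A = 737.54.
∂Q_A/∂P_B = -1.08P_B = -1.08(7) = -7.5600.
ε = (∂Q_A/∂P_B)(P_B/Q_A) = -7.5600 × (7/737.54) ≈ -0.072.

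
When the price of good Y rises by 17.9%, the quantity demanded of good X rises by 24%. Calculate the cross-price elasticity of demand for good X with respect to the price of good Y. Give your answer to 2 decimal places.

ε = (%ΔQ of good X) / (%ΔP of good Y) = (24%) / (17.9%) ≈ 1.34.
Positive cross-price elasticity: substitutes.

1.34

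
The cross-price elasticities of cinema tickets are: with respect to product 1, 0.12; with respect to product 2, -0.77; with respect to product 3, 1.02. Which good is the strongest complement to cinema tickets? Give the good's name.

product 2

Complements have ε < 0. The most negative value is -0.77 (product 2).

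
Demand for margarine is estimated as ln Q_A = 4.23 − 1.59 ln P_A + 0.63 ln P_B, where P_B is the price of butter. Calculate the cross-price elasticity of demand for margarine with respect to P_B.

In a log-linear (constant-elasticity) demand function, the coefficient on ln P_B is the cross-price elasticity.
ε = 0.63. Positive, so margarine and butter are substitutes.

0.63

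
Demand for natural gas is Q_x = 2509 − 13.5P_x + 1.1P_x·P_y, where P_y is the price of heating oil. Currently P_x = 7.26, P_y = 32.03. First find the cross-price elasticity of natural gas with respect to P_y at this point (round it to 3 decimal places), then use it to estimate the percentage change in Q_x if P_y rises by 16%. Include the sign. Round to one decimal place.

At P_x = 7.26, P_y = 32.03: Q_x = 2666.782.
∂Q_x/∂P_y = 1.1P_x = 7.9860.
ε = (∂Q_x/∂P_y)(P_y/Q_x) = 7.9860 × 32.03/2666.782 ≈ 0.096.
%ΔQ_x ≈ ε × %ΔP_y = 0.096 × (16%) = 1.5%.

1.5%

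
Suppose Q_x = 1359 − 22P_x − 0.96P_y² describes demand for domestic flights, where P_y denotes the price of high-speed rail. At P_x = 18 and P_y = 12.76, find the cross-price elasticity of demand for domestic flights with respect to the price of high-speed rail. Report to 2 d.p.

-0.39

At P_x = 18 and P_y = 12.76: Q_x = 806.695.
∂Q_x/∂P_y = -1.92P_y = -1.92(12.76) = -24.4992.
ε = (∂Q_x/∂P_y)(P_y/Q_x) = -24.4992 × (12.76/806.695) ≈ -0.39.
ε < 0: complements.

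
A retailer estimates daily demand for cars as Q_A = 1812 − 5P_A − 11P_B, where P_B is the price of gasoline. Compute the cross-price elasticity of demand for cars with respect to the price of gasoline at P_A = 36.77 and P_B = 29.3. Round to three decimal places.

-0.247

At P_A = 36.77 and P_B = 29.3: Q_A = 1305.85.
∂Q_A/∂P_B = -11.
ε = (∂Q_A/∂P_B)(P_B/Q_A) = -11 × (29.3/1305.85) ≈ -0.247.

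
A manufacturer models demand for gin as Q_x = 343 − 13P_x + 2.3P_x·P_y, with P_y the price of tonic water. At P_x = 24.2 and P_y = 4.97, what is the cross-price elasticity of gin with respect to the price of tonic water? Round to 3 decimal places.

At P_x = 24.2 and P_y = 4.97: Q_x = 305.030.
∂Q_x/∂P_y = 2.3P_x = 2.3(24.2) = 55.6600.
ε = (∂Q_x/∂P_y)(P_y/Q_x) = 55.6600 × (4.97/305.030) ≈ 0.907.

0.907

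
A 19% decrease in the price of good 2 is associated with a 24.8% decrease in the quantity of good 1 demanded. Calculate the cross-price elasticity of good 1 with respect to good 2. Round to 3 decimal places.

1.305

ε = (%ΔQ of good 1) / (%ΔP of good 2) = (-24.8%) / (-19%) ≈ 1.305.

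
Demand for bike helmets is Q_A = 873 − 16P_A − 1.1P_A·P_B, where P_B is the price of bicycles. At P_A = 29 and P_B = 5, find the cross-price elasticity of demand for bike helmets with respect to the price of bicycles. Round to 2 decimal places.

At P_A = 29 and P_B = 5: Q_A = 249.5.
∂Q_A/∂P_B = -1.1P_A = -1.1(29) = -31.9000.
ε = (∂Q_A/∂P_B)(P_B/Q_A) = -31.9000 × (5/249.5) ≈ -0.64.
ε < 0: complements.

-0.64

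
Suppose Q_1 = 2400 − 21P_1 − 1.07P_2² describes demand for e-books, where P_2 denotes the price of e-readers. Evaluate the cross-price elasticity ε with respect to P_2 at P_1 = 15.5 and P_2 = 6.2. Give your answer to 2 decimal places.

-0.04

At P_1 = 15.5 and P_2 = 6.2: Q_1 = 2033.369.
∂Q_1/∂P_2 = -2.14P_2 = -2.14(6.2) = -13.2680.
ε = (∂Q_1/∂P_2)(P_2/Q_1) = -13.2680 × (6.2/2033.369) ≈ -0.04.
ε < 0: complements.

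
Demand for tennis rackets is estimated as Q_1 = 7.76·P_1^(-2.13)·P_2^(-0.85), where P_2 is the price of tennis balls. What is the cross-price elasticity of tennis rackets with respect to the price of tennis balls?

In a log-linear (constant-elasticity) demand function, the coefficient on the exponent of P_2 is the cross-price elasticity.
ε = -0.85. Negative, so tennis rackets and tennis balls are complements.

-0.85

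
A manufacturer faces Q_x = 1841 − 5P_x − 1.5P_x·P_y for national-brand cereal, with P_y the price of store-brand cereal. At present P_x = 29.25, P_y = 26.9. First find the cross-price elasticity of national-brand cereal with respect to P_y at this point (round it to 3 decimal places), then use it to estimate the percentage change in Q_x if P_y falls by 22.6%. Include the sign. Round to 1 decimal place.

51.8%

At P_x = 29.25, P_y = 26.9: Q_x = 514.513.
∂Q_x/∂P_y = -1.5P_x = -43.8750.
ε = (∂Q_x/∂P_y)(P_y/Q_x) = -43.8750 × 26.9/514.513 ≈ -2.294.
%ΔQ_x ≈ ε × %ΔP_y = -2.294 × (-22.6%) = 51.8%.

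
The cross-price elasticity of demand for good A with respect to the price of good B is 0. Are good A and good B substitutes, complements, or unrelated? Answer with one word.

ε = 0: demand for good A does not respond to good B's price; the goods are unrelated.

unrelated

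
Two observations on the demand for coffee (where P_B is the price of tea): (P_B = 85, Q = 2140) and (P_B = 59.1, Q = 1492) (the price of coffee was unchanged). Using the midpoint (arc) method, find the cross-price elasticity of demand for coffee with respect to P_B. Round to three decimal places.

0.993

ΔQ_A = 1492 − 2140 = -648; ΔP_B = 59.1 − 85 = -25.9.
Midpoints: Q̄_A = 1816.0, P̄_B = 72.05.
ε = (ΔQ_A/Q̄_A)/(ΔP_B/P̄_B) = (-648/1816.0)/(-25.9/72.05) ≈ 0.993.
ε > 0: coffee and tea are substitutes.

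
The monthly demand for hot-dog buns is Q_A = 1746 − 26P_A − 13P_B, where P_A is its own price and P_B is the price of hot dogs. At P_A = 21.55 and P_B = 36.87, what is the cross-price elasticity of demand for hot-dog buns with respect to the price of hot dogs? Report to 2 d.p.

-0.68

At P_A = 21.55 and P_B = 36.87: Q_A = 706.39.
∂Q_A/∂P_B = -13.
ε = (∂Q_A/∂P_B)(P_B/Q_A) = -13 × (36.87/706.39) ≈ -0.68.
Since ε < 0, hot-dog buns and hot dogs are complements.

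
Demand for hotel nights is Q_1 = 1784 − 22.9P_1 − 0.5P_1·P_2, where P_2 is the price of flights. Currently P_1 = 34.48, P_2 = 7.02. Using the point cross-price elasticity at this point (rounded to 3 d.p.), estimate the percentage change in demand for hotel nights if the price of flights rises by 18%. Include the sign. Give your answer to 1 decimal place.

At P_1 = 34.48, P_2 = 7.02: Q_1 = 873.383.
∂Q_1/∂P_2 = -0.5P_1 = -17.2400.
ε = (∂Q_1/∂P_2)(P_2/Q_1) = -17.2400 × 7.02/873.383 ≈ -0.139.
%ΔQ_1 ≈ ε × %ΔP_2 = -0.139 × (18%) = -2.5%.

-2.5%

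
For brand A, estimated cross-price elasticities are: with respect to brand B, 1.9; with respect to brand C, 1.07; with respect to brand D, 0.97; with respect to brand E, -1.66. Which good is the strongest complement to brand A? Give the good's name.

Complements have ε < 0. The most negative value is -1.66 (brand E).

brand E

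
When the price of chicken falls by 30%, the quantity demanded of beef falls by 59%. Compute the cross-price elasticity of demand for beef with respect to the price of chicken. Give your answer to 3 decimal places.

ε = (%ΔQ of beef) / (%ΔP of chicken) = (-59%) / (-30%) ≈ 1.967.
Positive cross-price elasticity: substitutes.

1.967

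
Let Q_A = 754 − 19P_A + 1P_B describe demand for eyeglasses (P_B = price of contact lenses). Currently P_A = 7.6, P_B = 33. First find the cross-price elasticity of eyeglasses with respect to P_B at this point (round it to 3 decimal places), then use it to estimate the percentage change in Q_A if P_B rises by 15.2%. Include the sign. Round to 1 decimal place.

At P_A = 7.6, P_B = 33: Q_A = 642.6.
∂Q_A/∂P_B = 1.
ε = (∂Q_A/∂P_B)(P_B/Q_A) = 1.0000 × 33/642.6 ≈ 0.051.
%ΔQ_A ≈ ε × %ΔP_B = 0.051 × (15.2%) = 0.8%.

0.8%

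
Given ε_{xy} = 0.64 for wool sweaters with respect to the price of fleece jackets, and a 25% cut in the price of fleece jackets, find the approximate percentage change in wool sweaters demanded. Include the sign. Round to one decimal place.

-16.0%

%ΔQ ≈ ε × %ΔP of fleece jackets = 0.64 × (-25%) = -16.0%.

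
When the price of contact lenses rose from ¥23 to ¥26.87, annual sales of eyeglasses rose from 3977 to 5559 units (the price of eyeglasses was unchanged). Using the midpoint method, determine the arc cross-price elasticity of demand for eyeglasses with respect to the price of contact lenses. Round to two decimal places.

ΔQ_A = 5559 − 3977 = 1582; ΔP_B = 26.87 − 23 = 3.87.
Midpoints: Q̄_A = 4768.0, P̄_B = 24.94.
ε = (ΔQ_A/Q̄_A)/(ΔP_B/P̄_B) = (1582/4768.0)/(3.87/24.94) ≈ 2.14.
ε > 0: eyeglasses and contact lenses are substitutes.

2.14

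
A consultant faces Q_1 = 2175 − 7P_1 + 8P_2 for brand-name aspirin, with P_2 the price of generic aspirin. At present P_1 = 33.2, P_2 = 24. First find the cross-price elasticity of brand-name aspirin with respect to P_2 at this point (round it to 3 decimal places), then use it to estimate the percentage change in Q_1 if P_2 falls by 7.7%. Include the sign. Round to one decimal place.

-0.7%

At P_1 = 33.2, P_2 = 24: Q_1 = 2134.6.
∂Q_1/∂P_2 = 8.
ε = (∂Q_1/∂P_2)(P_2/Q_1) = 8.0000 × 24/2134.6 ≈ 0.090.
%ΔQ_1 ≈ ε × %ΔP_2 = 0.090 × (-7.7%) = -0.7%.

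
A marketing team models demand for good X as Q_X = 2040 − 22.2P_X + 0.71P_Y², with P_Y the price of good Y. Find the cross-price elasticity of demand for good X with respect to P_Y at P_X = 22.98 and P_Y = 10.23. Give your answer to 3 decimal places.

At P_X = 22.98 and P_Y = 10.23: Q_X = 1604.148.
∂Q_X/∂P_Y = 1.42P_Y = 1.42(10.23) = 14.5266.
ε = (∂Q_X/∂P_Y)(P_Y/Q_X) = 14.5266 × (10.23/1604.148) ≈ 0.093.
ε > 0: substitutes.

0.093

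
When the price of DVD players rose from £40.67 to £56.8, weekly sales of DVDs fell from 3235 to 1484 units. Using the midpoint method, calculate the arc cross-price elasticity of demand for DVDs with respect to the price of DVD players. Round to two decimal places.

ΔQ_A = 1484 − 3235 = -1751; ΔP_B = 56.8 − 40.67 = 16.13.
Midpoints: Q̄_A = 2359.5, P̄_B = 48.73.
ε = (ΔQ_A/Q̄_A)/(ΔP_B/P̄_B) = (-1751/2359.5)/(16.13/48.73) ≈ -2.24.
ε < 0: DVDs and DVD players are complements.

-2.24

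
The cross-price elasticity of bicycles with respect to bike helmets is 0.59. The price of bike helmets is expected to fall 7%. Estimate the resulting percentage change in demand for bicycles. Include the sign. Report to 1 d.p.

-4.1%

%ΔQ ≈ ε × %ΔP of bike helmets = 0.59 × (-7%) = -4.1%.
Demand for bicycles falls by about 4.1%.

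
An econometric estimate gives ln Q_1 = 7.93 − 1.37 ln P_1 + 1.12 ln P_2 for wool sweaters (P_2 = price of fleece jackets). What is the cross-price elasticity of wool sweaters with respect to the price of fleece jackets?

1.12

In a log-linear (constant-elasticity) demand function, the coefficient on ln P_2 is the cross-price elasticity.
ε = 1.12. Positive, so wool sweaters and fleece jackets are substitutes.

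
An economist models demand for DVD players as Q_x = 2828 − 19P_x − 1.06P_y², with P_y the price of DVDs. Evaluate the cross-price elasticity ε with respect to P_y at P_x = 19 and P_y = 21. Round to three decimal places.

At P_x = 19 and P_y = 21: Q_x = 1999.54.
∂Q_x/∂P_y = -2.12P_y = -2.12(21) = -44.5200.
ε = (∂Q_x/∂P_y)(P_y/Q_x) = -44.5200 × (21/1999.54) ≈ -0.468.
ε < 0: complements.

-0.468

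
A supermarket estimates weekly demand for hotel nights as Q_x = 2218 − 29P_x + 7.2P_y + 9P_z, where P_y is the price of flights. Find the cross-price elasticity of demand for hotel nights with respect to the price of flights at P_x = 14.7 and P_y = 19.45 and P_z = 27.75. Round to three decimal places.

At P_x = 14.7 and P_y = 19.45 and P_z = 27.75: Q_x = 2181.49.
∂Q_x/∂P_y = 7.2.
ε = (∂Q_x/∂P_y)(P_y/Q_x) = 7.2 × (19.45/2181.49) ≈ 0.064.

0.064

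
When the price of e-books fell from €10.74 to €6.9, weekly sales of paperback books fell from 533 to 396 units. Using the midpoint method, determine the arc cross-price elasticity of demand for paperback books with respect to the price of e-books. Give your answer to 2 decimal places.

0.68

ΔQ_A = 396 − 533 = -137; ΔP_B = 6.9 − 10.74 = -3.84.
Midpoints: Q̄_A = 464.5, P̄_B = 8.82.
ε = (ΔQ_A/Q̄_A)/(ΔP_B/P̄_B) = (-137/464.5)/(-3.84/8.82) ≈ 0.68.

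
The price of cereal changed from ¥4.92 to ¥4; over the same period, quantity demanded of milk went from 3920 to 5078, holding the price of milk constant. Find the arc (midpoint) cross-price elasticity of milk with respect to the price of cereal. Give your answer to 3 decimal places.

ΔQ_A = 5078 − 3920 = 1158; ΔP_B = 4 − 4.92 = -0.92.
Midpoints: Q̄_A = 4499.0, P̄_B = 4.46.
ε = (ΔQ_A/Q̄_A)/(ΔP_B/P̄_B) = (1158/4499.0)/(-0.92/4.46) ≈ -1.248.
ε < 0: milk and cereal are complements.

-1.248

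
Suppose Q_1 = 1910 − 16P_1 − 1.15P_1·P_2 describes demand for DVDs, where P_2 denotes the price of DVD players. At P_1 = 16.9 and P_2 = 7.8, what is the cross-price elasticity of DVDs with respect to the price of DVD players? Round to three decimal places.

-0.102

At P_1 = 16.9 and P_2 = 7.8: Q_1 = 1488.007.
∂Q_1/∂P_2 = -1.15P_1 = -1.15(16.9) = -19.4350.
ε = (∂Q_1/∂P_2)(P_2/Q_1) = -19.4350 × (7.8/1488.007) ≈ -0.102.
ε < 0: complements.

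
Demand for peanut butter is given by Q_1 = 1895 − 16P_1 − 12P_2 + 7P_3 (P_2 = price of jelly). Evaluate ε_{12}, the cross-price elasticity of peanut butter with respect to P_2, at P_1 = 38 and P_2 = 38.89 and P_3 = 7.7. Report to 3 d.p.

-0.534

At P_1 = 38 and P_2 = 38.89 and P_3 = 7.7: Q_1 = 874.22.
∂Q_1/∂P_2 = -12.
ε = (∂Q_1/∂P_2)(P_2/Q_1) = -12 × (38.89/874.22) ≈ -0.534.
Since ε < 0, peanut butter and jelly are complements.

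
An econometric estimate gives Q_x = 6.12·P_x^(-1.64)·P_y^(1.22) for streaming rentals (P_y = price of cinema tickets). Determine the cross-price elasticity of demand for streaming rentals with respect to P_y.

1.22

In a log-linear (constant-elasticity) demand function, the coefficient on the exponent of P_y is the cross-price elasticity.
ε = 1.22. Positive, so streaming rentals and cinema tickets are substitutes.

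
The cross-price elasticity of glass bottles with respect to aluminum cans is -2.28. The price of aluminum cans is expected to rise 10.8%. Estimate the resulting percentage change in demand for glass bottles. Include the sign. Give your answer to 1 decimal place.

-24.6%

%ΔQ ≈ ε × %ΔP of aluminum cans = -2.28 × (10.8%) = -24.6%.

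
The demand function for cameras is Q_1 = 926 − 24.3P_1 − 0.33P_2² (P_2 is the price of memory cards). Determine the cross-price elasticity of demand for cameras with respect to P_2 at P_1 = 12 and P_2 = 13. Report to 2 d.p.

At P_1 = 12 and P_2 = 13: Q_1 = 578.63.
∂Q_1/∂P_2 = -0.66P_2 = -0.66(13) = -8.5800.
ε = (∂Q_1/∂P_2)(P_2/Q_1) = -8.5800 × (13/578.63) ≈ -0.19.

-0.19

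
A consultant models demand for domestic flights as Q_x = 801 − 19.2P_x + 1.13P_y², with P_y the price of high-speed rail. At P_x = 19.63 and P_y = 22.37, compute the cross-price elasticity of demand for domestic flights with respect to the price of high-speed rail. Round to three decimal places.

1.143

At P_x = 19.63 and P_y = 22.37: Q_x = 989.575.
∂Q_x/∂P_y = 2.26P_y = 2.26(22.37) = 50.5562.
ε = (∂Q_x/∂P_y)(P_y/Q_x) = 50.5562 × (22.37/989.575) ≈ 1.143.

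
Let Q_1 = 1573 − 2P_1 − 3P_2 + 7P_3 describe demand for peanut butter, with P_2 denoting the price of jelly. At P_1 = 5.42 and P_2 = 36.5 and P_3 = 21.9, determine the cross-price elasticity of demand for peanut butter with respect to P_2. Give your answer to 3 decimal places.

At P_1 = 5.42 and P_2 = 36.5 and P_3 = 21.9: Q_1 = 1605.96.
∂Q_1/∂P_2 = -3.
ε = (∂Q_1/∂P_2)(P_2/Q_1) = -3 × (36.5/1605.96) ≈ -0.068.
Since ε < 0, peanut butter and jelly are complements.

-0.068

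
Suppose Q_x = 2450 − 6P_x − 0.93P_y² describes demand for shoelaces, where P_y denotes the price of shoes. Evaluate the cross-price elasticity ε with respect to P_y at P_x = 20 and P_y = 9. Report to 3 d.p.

-0.067

At P_x = 20 and P_y = 9: Q_x = 2254.67.
∂Q_x/∂P_y = -1.86P_y = -1.86(9) = -16.7400.
ε = (∂Q_x/∂P_y)(P_y/Q_x) = -16.7400 × (9/2254.67) ≈ -0.067.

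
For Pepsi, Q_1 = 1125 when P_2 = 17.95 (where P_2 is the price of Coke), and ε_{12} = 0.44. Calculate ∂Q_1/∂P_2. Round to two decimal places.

ε = (∂Q_1/∂P_2)·(P_2/Q_1) ⇒ ∂Q_1/∂P_2 = ε·Q_1/P_2 = 0.44 × 1125/17.95 ≈ 27.58.

27.58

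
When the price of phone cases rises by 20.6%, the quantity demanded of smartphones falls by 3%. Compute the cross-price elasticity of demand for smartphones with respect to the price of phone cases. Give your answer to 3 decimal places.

-0.146

ε = (%ΔQ of smartphones) / (%ΔP of phone cases) = (-3%) / (20.6%) ≈ -0.146.
Negative cross-price elasticity: complements.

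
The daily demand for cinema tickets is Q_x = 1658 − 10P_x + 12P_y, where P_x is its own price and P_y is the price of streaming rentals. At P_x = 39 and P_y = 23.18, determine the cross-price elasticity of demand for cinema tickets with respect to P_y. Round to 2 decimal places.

0.18

At P_x = 39 and P_y = 23.18: Q_x = 1546.16.
∂Q_x/∂P_y = 12.
ε = (∂Q_x/∂P_y)(P_y/Q_x) = 12 × (23.18/1546.16) ≈ 0.18.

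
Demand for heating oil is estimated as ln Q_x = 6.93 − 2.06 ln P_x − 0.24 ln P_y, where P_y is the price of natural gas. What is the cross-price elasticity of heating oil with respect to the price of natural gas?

In a log-linear (constant-elasticity) demand function, the coefficient on ln P_y is the cross-price elasticity.
ε = -0.24. Negative, so heating oil and natural gas are complements.

-0.24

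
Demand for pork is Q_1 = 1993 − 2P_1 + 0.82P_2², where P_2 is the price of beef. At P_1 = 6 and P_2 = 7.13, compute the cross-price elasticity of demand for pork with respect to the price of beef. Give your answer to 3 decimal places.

At P_1 = 6 and P_2 = 7.13: Q_1 = 2022.686.
∂Q_1/∂P_2 = 1.64P_2 = 1.64(7.13) = 11.6932.
ε = (∂Q_1/∂P_2)(P_2/Q_1) = 11.6932 × (7.13/2022.686) ≈ 0.041.
ε > 0: substitutes.

0.041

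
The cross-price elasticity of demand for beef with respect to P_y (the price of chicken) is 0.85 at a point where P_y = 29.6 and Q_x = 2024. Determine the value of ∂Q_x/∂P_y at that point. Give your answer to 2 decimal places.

ε = (∂Q_x/∂P_y)·(P_y/Q_x) ⇒ ∂Q_x/∂P_y = ε·Q_x/P_y = 0.85 × 2024/29.6 ≈ 58.12.

58.12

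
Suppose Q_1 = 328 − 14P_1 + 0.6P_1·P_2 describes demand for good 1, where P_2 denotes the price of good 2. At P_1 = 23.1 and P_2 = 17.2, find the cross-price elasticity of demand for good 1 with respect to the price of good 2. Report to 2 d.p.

0.98

At P_1 = 23.1 and P_2 = 17.2: Q_1 = 242.992.
∂Q_1/∂P_2 = 0.6P_1 = 0.6(23.1) = 13.8600.
ε = (∂Q_1/∂P_2)(P_2/Q_1) = 13.8600 × (17.2/242.992) ≈ 0.98.
ε > 0: substitutes.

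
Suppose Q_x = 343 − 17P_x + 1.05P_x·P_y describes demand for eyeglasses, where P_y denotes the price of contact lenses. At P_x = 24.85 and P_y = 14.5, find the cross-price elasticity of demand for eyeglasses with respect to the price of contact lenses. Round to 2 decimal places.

At P_x = 24.85 and P_y = 14.5: Q_x = 298.891.
∂Q_x/∂P_y = 1.05P_x = 1.05(24.85) = 26.0925.
ε = (∂Q_x/∂P_y)(P_y/Q_x) = 26.0925 × (14.5/298.891) ≈ 1.27.

1.27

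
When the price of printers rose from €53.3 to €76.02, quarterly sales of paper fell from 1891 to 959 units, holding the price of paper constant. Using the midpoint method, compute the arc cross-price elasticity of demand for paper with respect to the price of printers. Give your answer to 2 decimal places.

-1.86

ΔQ_A = 959 − 1891 = -932; ΔP_B = 76.02 − 53.3 = 22.72.
Midpoints: Q̄_A = 1425.0, P̄_B = 64.66.
ε = (ΔQ_A/Q̄_A)/(ΔP_B/P̄_B) = (-932/1425.0)/(22.72/64.66) ≈ -1.86.
ε < 0: paper and printers are complements.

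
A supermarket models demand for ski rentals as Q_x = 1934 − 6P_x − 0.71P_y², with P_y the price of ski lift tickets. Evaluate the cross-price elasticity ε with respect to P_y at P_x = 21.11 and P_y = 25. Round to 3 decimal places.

At P_x = 21.11 and P_y = 25: Q_x = 1363.59.
∂Q_x/∂P_y = -1.42P_y = -1.42(25) = -35.5000.
ε = (∂Q_x/∂P_y)(P_y/Q_x) = -35.5000 × (25/1363.59) ≈ -0.651.
ε < 0: complements.

-0.651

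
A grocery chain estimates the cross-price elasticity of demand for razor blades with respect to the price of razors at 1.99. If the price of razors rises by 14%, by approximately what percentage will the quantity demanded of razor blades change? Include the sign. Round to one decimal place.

27.9%

%ΔQ ≈ ε × %ΔP of razors = 1.99 × (14%) = 27.9%.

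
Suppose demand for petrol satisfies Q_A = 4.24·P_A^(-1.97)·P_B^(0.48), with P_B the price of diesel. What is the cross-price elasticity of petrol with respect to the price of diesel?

0.48

In a log-linear (constant-elasticity) demand function, the coefficient on the exponent of P_B is the cross-price elasticity.
ε = 0.48. Positive, so petrol and diesel are substitutes.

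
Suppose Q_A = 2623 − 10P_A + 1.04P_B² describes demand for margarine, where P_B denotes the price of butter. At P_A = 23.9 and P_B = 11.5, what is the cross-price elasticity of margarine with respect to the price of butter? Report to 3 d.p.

At P_A = 23.9 and P_B = 11.5: Q_A = 2521.54.
∂Q_A/∂P_B = 2.08P_B = 2.08(11.5) = 23.9200.
ε = (∂Q_A/∂P_B)(P_B/Q_A) = 23.9200 × (11.5/2521.54) ≈ 0.109.
ε > 0: substitutes.

0.109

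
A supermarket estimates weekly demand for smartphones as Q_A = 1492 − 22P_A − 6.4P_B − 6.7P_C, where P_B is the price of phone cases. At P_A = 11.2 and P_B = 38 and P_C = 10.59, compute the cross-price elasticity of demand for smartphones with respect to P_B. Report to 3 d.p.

-0.261

At P_A = 11.2 and P_B = 38 and P_C = 10.59: Q_A = 931.447.
∂Q_A/∂P_B = -6.4.
ε = (∂Q_A/∂P_B)(P_B/Q_A) = -6.4 × (38/931.447) ≈ -0.261.
Since ε < 0, smartphones and phone cases are complements.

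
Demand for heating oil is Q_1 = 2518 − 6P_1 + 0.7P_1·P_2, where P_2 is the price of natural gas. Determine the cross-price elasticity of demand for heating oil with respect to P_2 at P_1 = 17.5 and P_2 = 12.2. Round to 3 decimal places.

0.058

At P_1 = 17.5 and P_2 = 12.2: Q_1 = 2562.45.
∂Q_1/∂P_2 = 0.7P_1 = 0.7(17.5) = 12.2500.
ε = (∂Q_1/∂P_2)(P_2/Q_1) = 12.2500 × (12.2/2562.45) ≈ 0.058.
ε > 0: substitutes.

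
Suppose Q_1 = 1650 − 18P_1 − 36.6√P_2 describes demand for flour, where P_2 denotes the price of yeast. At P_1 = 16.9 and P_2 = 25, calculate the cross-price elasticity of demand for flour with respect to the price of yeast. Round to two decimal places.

-0.08

At P_1 = 16.9 and P_2 = 25: Q_1 = 1162.8.
∂Q_1/∂P_2 = -36.6/(2√P_2) = -36.6/(2√25) = -3.6600.
ε = (∂Q_1/∂P_2)(P_2/Q_1) = -3.6600 × (25/1162.8) ≈ -0.08.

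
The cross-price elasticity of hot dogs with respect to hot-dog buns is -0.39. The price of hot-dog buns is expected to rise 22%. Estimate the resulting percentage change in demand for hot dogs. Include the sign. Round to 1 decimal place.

%ΔQ ≈ ε × %ΔP of hot-dog buns = -0.39 × (22%) = -8.6%.

-8.6%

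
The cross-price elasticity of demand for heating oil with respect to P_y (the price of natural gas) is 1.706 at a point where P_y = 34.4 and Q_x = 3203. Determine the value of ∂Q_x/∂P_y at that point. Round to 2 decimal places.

ε = (∂Q_x/∂P_y)·(P_y/Q_x) ⇒ ∂Q_x/∂P_y = ε·Q_x/P_y = 1.706 × 3203/34.4 ≈ 158.85.

158.85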